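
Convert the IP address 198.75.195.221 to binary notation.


198 = 11000110
75 = 01001011
195 = 11000011
221 = 11011101
Binary: 11000110.01001011.11000011.11011101


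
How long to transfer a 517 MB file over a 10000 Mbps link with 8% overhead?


Effective throughput = 10000 * (1 - 8/100) = 9200 Mbps
File size in Mb = 517 * 8 = 4136 Mb
Time = 4136 / 9200
Time = 0.4496 seconds


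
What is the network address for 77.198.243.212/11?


IP:   01001101.11000110.11110011.11010100
Mask: 11111111.11100000.00000000.00000000
AND operation:
Net:  01001101.11000000.00000000.00000000
Network: 77.192.0.0/11


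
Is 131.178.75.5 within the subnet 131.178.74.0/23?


Subnet network: 131.178.74.0
Test IP AND mask: 131.178.74.0
Yes, 131.178.75.5 is in 131.178.74.0/23


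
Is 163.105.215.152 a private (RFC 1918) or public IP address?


RFC 1918 private ranges:
  10.0.0.0/8 (10.0.0.0 - 10.255.255.255)
  172.16.0.0/12 (172.16.0.0 - 172.31.255.255)
  192.168.0.0/16 (192.168.0.0 - 192.168.255.255)
Public (not in any RFC 1918 range)


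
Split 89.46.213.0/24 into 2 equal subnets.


New prefix = 24 + 1 = 25
Each subnet has 128 addresses
  89.46.213.0/25
  89.46.213.128/25
Subnets: 89.46.213.0/25, 89.46.213.128/25


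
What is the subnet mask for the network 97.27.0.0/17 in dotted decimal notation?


/17 means 17 network bits, 15 host bits
Binary: 11111111111111111000000000000000
Mask: 255.255.128.0


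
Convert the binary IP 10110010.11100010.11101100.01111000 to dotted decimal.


10110010 = 178
11100010 = 226
11101100 = 236
01111000 = 120
IP: 178.226.236.120


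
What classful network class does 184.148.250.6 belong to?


First octet: 184
Binary: 10111000
10xxxxxx -> Class B (128-191)
Class B, default mask 255.255.0.0 (/16)


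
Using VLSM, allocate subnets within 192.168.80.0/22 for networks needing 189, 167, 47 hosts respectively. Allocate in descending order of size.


189 hosts -> /24 (254 usable): 192.168.80.0/24
167 hosts -> /24 (254 usable): 192.168.81.0/24
47 hosts -> /26 (62 usable): 192.168.82.0/26
Allocation: 192.168.80.0/24 (189 hosts, 254 usable); 192.168.81.0/24 (167 hosts, 254 usable); 192.168.82.0/26 (47 hosts, 62 usable)


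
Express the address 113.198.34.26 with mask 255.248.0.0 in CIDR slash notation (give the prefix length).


Binary: 11111111.11111000.00000000.00000000
Count leading 1s
Prefix: /13


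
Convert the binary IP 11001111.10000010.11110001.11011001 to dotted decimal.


11001111 = 207
10000010 = 130
11110001 = 241
11011001 = 217
IP: 207.130.241.217


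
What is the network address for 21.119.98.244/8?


IP:   00010101.01110111.01100010.11110100
Mask: 11111111.00000000.00000000.00000000
AND operation:
Net:  00010101.00000000.00000000.00000000
Network: 21.0.0.0/8


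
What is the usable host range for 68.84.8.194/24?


Network: 68.84.8.0
Broadcast: 68.84.8.255
First usable = network + 1
Last usable = broadcast - 1
Range: 68.84.8.1 to 68.84.8.254


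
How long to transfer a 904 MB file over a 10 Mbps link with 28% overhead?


Effective throughput = 10 * (1 - 28/100) = 7.2 Mbps
File size in Mb = 904 * 8 = 7232 Mb
Time = 7232 / 7.2
Time = 1004.4444 seconds


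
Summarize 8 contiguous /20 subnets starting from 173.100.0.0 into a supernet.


Original prefix: /20
Number of subnets: 8 = 2^3
New prefix = 20 - 3 = 17
Supernet: 173.100.0.0/17


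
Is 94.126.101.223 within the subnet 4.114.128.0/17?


Subnet network: 4.114.128.0
Test IP AND mask: 94.126.0.0
No, 94.126.101.223 is not in 4.114.128.0/17


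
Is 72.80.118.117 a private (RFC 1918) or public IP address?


RFC 1918 private ranges:
  10.0.0.0/8 (10.0.0.0 - 10.255.255.255)
  172.16.0.0/12 (172.16.0.0 - 172.31.255.255)
  192.168.0.0/16 (192.168.0.0 - 192.168.255.255)
Public (not in any RFC 1918 range)


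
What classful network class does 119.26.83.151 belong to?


First octet: 119
Binary: 01110111
0xxxxxxx -> Class A (1-126)
Class A, default mask 255.0.0.0 (/8)


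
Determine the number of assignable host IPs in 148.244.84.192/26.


Host bits = 32 - 26 = 6
Total addresses = 2^6 = 64
Usable = total - 2 (network and broadcast)
Usable hosts: 62


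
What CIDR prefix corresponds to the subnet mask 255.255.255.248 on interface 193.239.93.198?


Binary: 11111111.11111111.11111111.11111000
Count leading 1s
Prefix: /29


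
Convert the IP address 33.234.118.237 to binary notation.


33 = 00100001
234 = 11101010
118 = 01110110
237 = 11101101
Binary: 00100001.11101010.01110110.11101101


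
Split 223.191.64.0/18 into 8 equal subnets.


New prefix = 18 + 3 = 21
Each subnet has 2048 addresses
  223.191.64.0/21
  223.191.72.0/21
  223.191.80.0/21
  223.191.88.0/21
  223.191.96.0/21
  223.191.104.0/21
  223.191.112.0/21
  223.191.120.0/21
Subnets: 223.191.64.0/21, 223.191.72.0/21, 223.191.80.0/21, 223.191.88.0/21, 223.191.96.0/21, 223.191.104.0/21, 223.191.112.0/21, 223.191.120.0/21


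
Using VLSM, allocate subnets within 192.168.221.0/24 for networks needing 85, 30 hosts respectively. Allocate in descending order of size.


85 hosts -> /25 (126 usable): 192.168.221.0/25
30 hosts -> /27 (30 usable): 192.168.221.128/27
Allocation: 192.168.221.0/25 (85 hosts, 126 usable); 192.168.221.128/27 (30 hosts, 30 usable)


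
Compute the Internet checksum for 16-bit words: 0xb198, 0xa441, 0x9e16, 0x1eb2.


Sum all words (with carry folding):
+ 0xb198 = 0xb198
+ 0xa441 = 0x55da
+ 0x9e16 = 0xf3f0
+ 0x1eb2 = 0x12a3
One's complement: ~0x12a3
Checksum = 0xed5c


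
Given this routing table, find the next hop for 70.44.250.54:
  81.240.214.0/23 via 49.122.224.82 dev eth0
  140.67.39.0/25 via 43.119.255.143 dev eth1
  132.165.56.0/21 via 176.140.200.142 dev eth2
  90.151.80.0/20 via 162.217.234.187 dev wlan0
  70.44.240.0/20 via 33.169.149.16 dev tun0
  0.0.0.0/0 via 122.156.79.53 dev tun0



Longest prefix match for 70.44.250.54:
  /23 81.240.214.0: no
  /25 140.67.39.0: no
  /21 132.165.56.0: no
  /20 90.151.80.0: no
  /20 70.44.240.0: MATCH
  /0 0.0.0.0: MATCH
Selected: next-hop 33.169.149.16 via tun0 (matched /20)


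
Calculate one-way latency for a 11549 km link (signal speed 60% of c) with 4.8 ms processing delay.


Speed = 0.6 * 3e5 km/s = 180000 km/s
Propagation delay = 11549 / 180000 = 0.0642 s = 64.1611 ms
Processing delay = 4.8 ms
Total one-way latency = 68.9611 ms


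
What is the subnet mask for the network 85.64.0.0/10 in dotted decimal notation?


/10 means 10 network bits, 22 host bits
Binary: 11111111110000000000000000000000
Mask: 255.192.0.0


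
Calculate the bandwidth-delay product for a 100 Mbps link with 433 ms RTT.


BDP = bandwidth * RTT
= 100 Mbps * 433 ms
= 100 * 1e6 * 433 / 1000 bits
= 43300000 bits
= 5412500 bytes
= 5285.6445 KB
BDP = 43300000 bits (5412500 bytes)


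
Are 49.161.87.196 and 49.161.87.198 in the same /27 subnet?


Mask: 255.255.255.224
49.161.87.196 AND mask = 49.161.87.192
49.161.87.198 AND mask = 49.161.87.192
Yes, same subnet (49.161.87.192)


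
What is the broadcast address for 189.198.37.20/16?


Network: 189.198.0.0/16
Host bits = 16
Set all host bits to 1:
Broadcast: 189.198.255.255


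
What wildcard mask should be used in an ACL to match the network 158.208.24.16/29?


Subnet mask: 255.255.255.248
Wildcard = 255.255.255.255 - subnet mask
255 - 255 = 0
255 - 255 = 0
255 - 255 = 0
255 - 248 = 7
Wildcard: 0.0.0.7


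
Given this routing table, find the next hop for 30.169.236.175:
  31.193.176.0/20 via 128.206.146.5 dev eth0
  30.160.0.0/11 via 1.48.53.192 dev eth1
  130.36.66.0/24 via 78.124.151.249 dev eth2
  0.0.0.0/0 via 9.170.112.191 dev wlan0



Longest prefix match for 30.169.236.175:
  /20 31.193.176.0: no
  /11 30.160.0.0: MATCH
  /24 130.36.66.0: no
  /0 0.0.0.0: MATCH
Selected: next-hop 1.48.53.192 via eth1 (matched /11)


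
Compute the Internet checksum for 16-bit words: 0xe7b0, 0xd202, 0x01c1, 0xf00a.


Sum all words (with carry folding):
+ 0xe7b0 = 0xe7b0
+ 0xd202 = 0xb9b3
+ 0x01c1 = 0xbb74
+ 0xf00a = 0xab7f
One's complement: ~0xab7f
Checksum = 0x5480


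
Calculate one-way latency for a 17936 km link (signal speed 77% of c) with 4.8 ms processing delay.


Speed = 0.77 * 3e5 km/s = 231000 km/s
Propagation delay = 17936 / 231000 = 0.0776 s = 77.645 ms
Processing delay = 4.8 ms
Total one-way latency = 82.445 ms


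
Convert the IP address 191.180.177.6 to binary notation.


191 = 10111111
180 = 10110100
177 = 10110001
6 = 00000110
Binary: 10111111.10110100.10110001.00000110


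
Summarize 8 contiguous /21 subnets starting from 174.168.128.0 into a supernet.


Original prefix: /21
Number of subnets: 8 = 2^3
New prefix = 21 - 3 = 18
Supernet: 174.168.128.0/18


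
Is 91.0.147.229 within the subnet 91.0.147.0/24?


Subnet network: 91.0.147.0
Test IP AND mask: 91.0.147.0
Yes, 91.0.147.229 is in 91.0.147.0/24


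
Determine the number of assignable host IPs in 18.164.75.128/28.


Host bits = 32 - 28 = 4
Total addresses = 2^4 = 16
Usable = total - 2 (network and broadcast)
Usable hosts: 14


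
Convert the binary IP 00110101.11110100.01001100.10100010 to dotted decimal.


00110101 = 53
11110100 = 244
01001100 = 76
10100010 = 162
IP: 53.244.76.162


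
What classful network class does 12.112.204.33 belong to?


First octet: 12
Binary: 00001100
0xxxxxxx -> Class A (1-126)
Class A, default mask 255.0.0.0 (/8)


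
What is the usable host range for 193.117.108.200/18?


Network: 193.117.64.0
Broadcast: 193.117.127.255
First usable = network + 1
Last usable = broadcast - 1
Range: 193.117.64.1 to 193.117.127.254


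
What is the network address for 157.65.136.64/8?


IP:   10011101.01000001.10001000.01000000
Mask: 11111111.00000000.00000000.00000000
AND operation:
Net:  10011101.00000000.00000000.00000000
Network: 157.0.0.0/8


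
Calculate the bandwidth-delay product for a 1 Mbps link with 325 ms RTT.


BDP = bandwidth * RTT
= 1 Mbps * 325 ms
= 1 * 1e6 * 325 / 1000 bits
= 325000 bits
= 40625 bytes
= 39.6729 KB
BDP = 325000 bits (40625 bytes)


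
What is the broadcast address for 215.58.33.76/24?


Network: 215.58.33.0/24
Host bits = 8
Set all host bits to 1:
Broadcast: 215.58.33.255


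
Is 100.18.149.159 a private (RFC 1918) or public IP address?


RFC 1918 private ranges:
  10.0.0.0/8 (10.0.0.0 - 10.255.255.255)
  172.16.0.0/12 (172.16.0.0 - 172.31.255.255)
  192.168.0.0/16 (192.168.0.0 - 192.168.255.255)
Public (not in any RFC 1918 range)


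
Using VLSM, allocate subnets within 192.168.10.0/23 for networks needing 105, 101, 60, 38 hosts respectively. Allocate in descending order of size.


105 hosts -> /25 (126 usable): 192.168.10.0/25
101 hosts -> /25 (126 usable): 192.168.10.128/25
60 hosts -> /26 (62 usable): 192.168.11.0/26
38 hosts -> /26 (62 usable): 192.168.11.64/26
Allocation: 192.168.10.0/25 (105 hosts, 126 usable); 192.168.10.128/25 (101 hosts, 126 usable); 192.168.11.0/26 (60 hosts, 62 usable); 192.168.11.64/26 (38 hosts, 62 usable)


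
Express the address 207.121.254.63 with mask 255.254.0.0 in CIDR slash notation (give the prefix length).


Binary: 11111111.11111110.00000000.00000000
Count leading 1s
Prefix: /15


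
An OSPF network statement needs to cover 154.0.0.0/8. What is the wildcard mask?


Subnet mask: 255.0.0.0
Wildcard = 255.255.255.255 - subnet mask
255 - 255 = 0
255 - 0 = 255
255 - 0 = 255
255 - 0 = 255
Wildcard: 0.255.255.255


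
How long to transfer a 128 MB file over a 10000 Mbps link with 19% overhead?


Effective throughput = 10000 * (1 - 19/100) = 8100.0 Mbps
File size in Mb = 128 * 8 = 1024 Mb
Time = 1024 / 8100.0
Time = 0.1264 seconds


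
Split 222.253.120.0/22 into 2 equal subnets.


New prefix = 22 + 1 = 23
Each subnet has 512 addresses
  222.253.120.0/23
  222.253.122.0/23
Subnets: 222.253.120.0/23, 222.253.122.0/23


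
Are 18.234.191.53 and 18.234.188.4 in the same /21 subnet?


Mask: 255.255.248.0
18.234.191.53 AND mask = 18.234.184.0
18.234.188.4 AND mask = 18.234.184.0
Yes, same subnet (18.234.184.0)


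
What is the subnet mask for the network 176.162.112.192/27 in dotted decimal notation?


/27 means 27 network bits, 5 host bits
Binary: 11111111111111111111111111100000
Mask: 255.255.255.224


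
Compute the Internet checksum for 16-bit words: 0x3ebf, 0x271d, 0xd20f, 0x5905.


Sum all words (with carry folding):
+ 0x3ebf = 0x3ebf
+ 0x271d = 0x65dc
+ 0xd20f = 0x37ec
+ 0x5905 = 0x90f1
One's complement: ~0x90f1
Checksum = 0x6f0e


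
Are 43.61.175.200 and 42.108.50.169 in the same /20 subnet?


Mask: 255.255.240.0
43.61.175.200 AND mask = 43.61.160.0
42.108.50.169 AND mask = 42.108.48.0
No, different subnets (43.61.160.0 vs 42.108.48.0)


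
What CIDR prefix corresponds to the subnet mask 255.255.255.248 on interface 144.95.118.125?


Binary: 11111111.11111111.11111111.11111000
Count leading 1s
Prefix: /29


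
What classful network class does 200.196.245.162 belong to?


First octet: 200
Binary: 11001000
110xxxxx -> Class C (192-223)
Class C, default mask 255.255.255.0 (/24)


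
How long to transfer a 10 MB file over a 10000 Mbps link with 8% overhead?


Effective throughput = 10000 * (1 - 8/100) = 9200 Mbps
File size in Mb = 10 * 8 = 80 Mb
Time = 80 / 9200
Time = 0.0087 seconds


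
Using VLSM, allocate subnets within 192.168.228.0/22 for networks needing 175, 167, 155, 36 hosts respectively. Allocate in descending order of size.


175 hosts -> /24 (254 usable): 192.168.228.0/24
167 hosts -> /24 (254 usable): 192.168.229.0/24
155 hosts -> /24 (254 usable): 192.168.230.0/24
36 hosts -> /26 (62 usable): 192.168.231.0/26
Allocation: 192.168.228.0/24 (175 hosts, 254 usable); 192.168.229.0/24 (167 hosts, 254 usable); 192.168.230.0/24 (155 hosts, 254 usable); 192.168.231.0/26 (36 hosts, 62 usable)


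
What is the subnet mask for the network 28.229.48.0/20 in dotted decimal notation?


/20 means 20 network bits, 12 host bits
Binary: 11111111111111111111000000000000
Mask: 255.255.240.0


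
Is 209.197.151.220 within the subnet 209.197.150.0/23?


Subnet network: 209.197.150.0
Test IP AND mask: 209.197.150.0
Yes, 209.197.151.220 is in 209.197.150.0/23


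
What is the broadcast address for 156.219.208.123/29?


Network: 156.219.208.120/29
Host bits = 3
Set all host bits to 1:
Broadcast: 156.219.208.127


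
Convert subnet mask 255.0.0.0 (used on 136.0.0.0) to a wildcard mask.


Subnet mask: 255.0.0.0
Wildcard = 255.255.255.255 - subnet mask
255 - 255 = 0
255 - 0 = 255
255 - 0 = 255
255 - 0 = 255
Wildcard: 0.255.255.255


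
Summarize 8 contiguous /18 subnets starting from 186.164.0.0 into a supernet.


Original prefix: /18
Number of subnets: 8 = 2^3
New prefix = 18 - 3 = 15
Supernet: 186.164.0.0/15


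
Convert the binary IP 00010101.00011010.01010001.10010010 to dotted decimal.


00010101 = 21
00011010 = 26
01010001 = 81
10010010 = 146
IP: 21.26.81.146


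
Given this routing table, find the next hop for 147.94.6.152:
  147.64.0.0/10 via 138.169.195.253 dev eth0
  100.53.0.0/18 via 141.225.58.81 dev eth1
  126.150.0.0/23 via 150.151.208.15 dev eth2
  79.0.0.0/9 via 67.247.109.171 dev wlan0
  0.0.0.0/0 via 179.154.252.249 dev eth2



Longest prefix match for 147.94.6.152:
  /10 147.64.0.0: MATCH
  /18 100.53.0.0: no
  /23 126.150.0.0: no
  /9 79.0.0.0: no
  /0 0.0.0.0: MATCH
Selected: next-hop 138.169.195.253 via eth0 (matched /10)


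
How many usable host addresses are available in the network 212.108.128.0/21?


Host bits = 32 - 21 = 11
Total addresses = 2^11 = 2048
Usable = total - 2 (network and broadcast)
Usable hosts: 2046


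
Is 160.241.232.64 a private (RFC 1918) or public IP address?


RFC 1918 private ranges:
  10.0.0.0/8 (10.0.0.0 - 10.255.255.255)
  172.16.0.0/12 (172.16.0.0 - 172.31.255.255)
  192.168.0.0/16 (192.168.0.0 - 192.168.255.255)
Public (not in any RFC 1918 range)


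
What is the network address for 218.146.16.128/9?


IP:   11011010.10010010.00010000.10000000
Mask: 11111111.10000000.00000000.00000000
AND operation:
Net:  11011010.10000000.00000000.00000000
Network: 218.128.0.0/9


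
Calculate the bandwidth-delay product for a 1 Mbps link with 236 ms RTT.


BDP = bandwidth * RTT
= 1 Mbps * 236 ms
= 1 * 1e6 * 236 / 1000 bits
= 236000 bits
= 29500 bytes
= 28.8086 KB
BDP = 236000 bits (29500 bytes)


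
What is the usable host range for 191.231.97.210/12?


Network: 191.224.0.0
Broadcast: 191.239.255.255
First usable = network + 1
Last usable = broadcast - 1
Range: 191.224.0.1 to 191.239.255.254


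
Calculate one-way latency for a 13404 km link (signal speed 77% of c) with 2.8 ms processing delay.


Speed = 0.77 * 3e5 km/s = 231000 km/s
Propagation delay = 13404 / 231000 = 0.058 s = 58.026 ms
Processing delay = 2.8 ms
Total one-way latency = 60.826 ms


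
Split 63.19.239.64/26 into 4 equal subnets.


New prefix = 26 + 2 = 28
Each subnet has 16 addresses
  63.19.239.64/28
  63.19.239.80/28
  63.19.239.96/28
  63.19.239.112/28
Subnets: 63.19.239.64/28, 63.19.239.80/28, 63.19.239.96/28, 63.19.239.112/28


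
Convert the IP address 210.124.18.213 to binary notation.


210 = 11010010
124 = 01111100
18 = 00010010
213 = 11010101
Binary: 11010010.01111100.00010010.11010101


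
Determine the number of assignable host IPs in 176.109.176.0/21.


Host bits = 32 - 21 = 11
Total addresses = 2^11 = 2048
Usable = total - 2 (network and broadcast)
Usable hosts: 2046


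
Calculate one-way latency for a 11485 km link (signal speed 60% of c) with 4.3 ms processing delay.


Speed = 0.6 * 3e5 km/s = 180000 km/s
Propagation delay = 11485 / 180000 = 0.0638 s = 63.8056 ms
Processing delay = 4.3 ms
Total one-way latency = 68.1056 ms


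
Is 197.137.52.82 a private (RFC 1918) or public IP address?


RFC 1918 private ranges:
  10.0.0.0/8 (10.0.0.0 - 10.255.255.255)
  172.16.0.0/12 (172.16.0.0 - 172.31.255.255)
  192.168.0.0/16 (192.168.0.0 - 192.168.255.255)
Public (not in any RFC 1918 range)


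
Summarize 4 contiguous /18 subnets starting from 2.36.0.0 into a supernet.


Original prefix: /18
Number of subnets: 4 = 2^2
New prefix = 18 - 2 = 16
Supernet: 2.36.0.0/16


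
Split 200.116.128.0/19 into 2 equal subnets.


New prefix = 19 + 1 = 20
Each subnet has 4096 addresses
  200.116.128.0/20
  200.116.144.0/20
Subnets: 200.116.128.0/20, 200.116.144.0/20


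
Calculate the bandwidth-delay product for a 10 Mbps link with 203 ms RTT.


BDP = bandwidth * RTT
= 10 Mbps * 203 ms
= 10 * 1e6 * 203 / 1000 bits
= 2030000 bits
= 253750 bytes
= 247.8027 KB
BDP = 2030000 bits (253750 bytes)


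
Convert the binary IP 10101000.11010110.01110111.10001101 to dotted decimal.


10101000 = 168
11010110 = 214
01110111 = 119
10001101 = 141
IP: 168.214.119.141


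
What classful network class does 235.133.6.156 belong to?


First octet: 235
Binary: 11101011
1110xxxx -> Class D (224-239)
Class D (multicast), default mask N/A


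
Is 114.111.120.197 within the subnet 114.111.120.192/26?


Subnet network: 114.111.120.192
Test IP AND mask: 114.111.120.192
Yes, 114.111.120.197 is in 114.111.120.192/26


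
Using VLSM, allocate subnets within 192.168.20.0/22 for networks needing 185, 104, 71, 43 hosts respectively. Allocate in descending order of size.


185 hosts -> /24 (254 usable): 192.168.20.0/24
104 hosts -> /25 (126 usable): 192.168.21.0/25
71 hosts -> /25 (126 usable): 192.168.21.128/25
43 hosts -> /26 (62 usable): 192.168.22.0/26
Allocation: 192.168.20.0/24 (185 hosts, 254 usable); 192.168.21.0/25 (104 hosts, 126 usable); 192.168.21.128/25 (71 hosts, 126 usable); 192.168.22.0/26 (43 hosts, 62 usable)


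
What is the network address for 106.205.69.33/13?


IP:   01101010.11001101.01000101.00100001
Mask: 11111111.11111000.00000000.00000000
AND operation:
Net:  01101010.11001000.00000000.00000000
Network: 106.200.0.0/13


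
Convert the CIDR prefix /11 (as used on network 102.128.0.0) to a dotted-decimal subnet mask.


/11 means 11 network bits, 21 host bits
Binary: 11111111111000000000000000000000
Mask: 255.224.0.0


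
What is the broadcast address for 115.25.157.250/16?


Network: 115.25.0.0/16
Host bits = 16
Set all host bits to 1:
Broadcast: 115.25.255.255


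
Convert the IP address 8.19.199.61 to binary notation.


8 = 00001000
19 = 00010011
199 = 11000111
61 = 00111101
Binary: 00001000.00010011.11000111.00111101


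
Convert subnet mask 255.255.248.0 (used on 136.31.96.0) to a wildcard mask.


Subnet mask: 255.255.248.0
Wildcard = 255.255.255.255 - subnet mask
255 - 255 = 0
255 - 255 = 0
255 - 248 = 7
255 - 0 = 255
Wildcard: 0.0.7.255


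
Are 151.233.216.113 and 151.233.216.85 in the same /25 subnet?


Mask: 255.255.255.128
151.233.216.113 AND mask = 151.233.216.0
151.233.216.85 AND mask = 151.233.216.0
Yes, same subnet (151.233.216.0)


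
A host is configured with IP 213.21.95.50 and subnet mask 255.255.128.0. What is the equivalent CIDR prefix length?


Binary: 11111111.11111111.10000000.00000000
Count leading 1s
Prefix: /17


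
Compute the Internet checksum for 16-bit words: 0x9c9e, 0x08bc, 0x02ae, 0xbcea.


Sum all words (with carry folding):
+ 0x9c9e = 0x9c9e
+ 0x08bc = 0xa55a
+ 0x02ae = 0xa808
+ 0xbcea = 0x64f3
One's complement: ~0x64f3
Checksum = 0x9b0c


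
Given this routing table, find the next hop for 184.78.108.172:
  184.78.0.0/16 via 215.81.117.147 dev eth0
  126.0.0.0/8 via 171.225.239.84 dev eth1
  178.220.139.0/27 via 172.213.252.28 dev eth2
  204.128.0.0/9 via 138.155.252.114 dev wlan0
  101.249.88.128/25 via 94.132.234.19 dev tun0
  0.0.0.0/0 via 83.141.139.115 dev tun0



Longest prefix match for 184.78.108.172:
  /16 184.78.0.0: MATCH
  /8 126.0.0.0: no
  /27 178.220.139.0: no
  /9 204.128.0.0: no
  /25 101.249.88.128: no
  /0 0.0.0.0: MATCH
Selected: next-hop 215.81.117.147 via eth0 (matched /16)


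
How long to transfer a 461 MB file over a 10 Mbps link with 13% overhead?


Effective throughput = 10 * (1 - 13/100) = 8.7 Mbps
File size in Mb = 461 * 8 = 3688 Mb
Time = 3688 / 8.7
Time = 423.908 seconds


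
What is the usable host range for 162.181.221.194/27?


Network: 162.181.221.192
Broadcast: 162.181.221.223
First usable = network + 1
Last usable = broadcast - 1
Range: 162.181.221.193 to 162.181.221.222


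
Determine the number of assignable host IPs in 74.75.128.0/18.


Host bits = 32 - 18 = 14
Total addresses = 2^14 = 16384
Usable = total - 2 (network and broadcast)
Usable hosts: 16382


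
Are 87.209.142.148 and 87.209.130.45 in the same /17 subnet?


Mask: 255.255.128.0
87.209.142.148 AND mask = 87.209.128.0
87.209.130.45 AND mask = 87.209.128.0
Yes, same subnet (87.209.128.0)


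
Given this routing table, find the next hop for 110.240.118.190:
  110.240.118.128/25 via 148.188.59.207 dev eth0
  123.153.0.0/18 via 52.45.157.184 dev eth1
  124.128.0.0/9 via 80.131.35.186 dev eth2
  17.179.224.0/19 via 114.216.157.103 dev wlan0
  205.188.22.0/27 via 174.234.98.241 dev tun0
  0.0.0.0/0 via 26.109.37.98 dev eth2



Longest prefix match for 110.240.118.190:
  /25 110.240.118.128: MATCH
  /18 123.153.0.0: no
  /9 124.128.0.0: no
  /19 17.179.224.0: no
  /27 205.188.22.0: no
  /0 0.0.0.0: MATCH
Selected: next-hop 148.188.59.207 via eth0 (matched /25)


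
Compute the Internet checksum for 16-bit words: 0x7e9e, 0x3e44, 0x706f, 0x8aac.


Sum all words (with carry folding):
+ 0x7e9e = 0x7e9e
+ 0x3e44 = 0xbce2
+ 0x706f = 0x2d52
+ 0x8aac = 0xb7fe
One's complement: ~0xb7fe
Checksum = 0x4801


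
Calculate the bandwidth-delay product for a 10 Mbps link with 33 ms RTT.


BDP = bandwidth * RTT
= 10 Mbps * 33 ms
= 10 * 1e6 * 33 / 1000 bits
= 330000 bits
= 41250 bytes
= 40.2832 KB
BDP = 330000 bits (41250 bytes)


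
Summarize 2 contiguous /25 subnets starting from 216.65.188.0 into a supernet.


Original prefix: /25
Number of subnets: 2 = 2^1
New prefix = 25 - 1 = 24
Supernet: 216.65.188.0/24


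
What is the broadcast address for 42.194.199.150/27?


Network: 42.194.199.128/27
Host bits = 5
Set all host bits to 1:
Broadcast: 42.194.199.159


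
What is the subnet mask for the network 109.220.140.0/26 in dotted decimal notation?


/26 means 26 network bits, 6 host bits
Binary: 11111111111111111111111111000000
Mask: 255.255.255.192


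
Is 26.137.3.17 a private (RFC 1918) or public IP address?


RFC 1918 private ranges:
  10.0.0.0/8 (10.0.0.0 - 10.255.255.255)
  172.16.0.0/12 (172.16.0.0 - 172.31.255.255)
  192.168.0.0/16 (192.168.0.0 - 192.168.255.255)
Public (not in any RFC 1918 range)


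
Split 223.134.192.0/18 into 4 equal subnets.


New prefix = 18 + 2 = 20
Each subnet has 4096 addresses
  223.134.192.0/20
  223.134.208.0/20
  223.134.224.0/20
  223.134.240.0/20
Subnets: 223.134.192.0/20, 223.134.208.0/20, 223.134.224.0/20, 223.134.240.0/20


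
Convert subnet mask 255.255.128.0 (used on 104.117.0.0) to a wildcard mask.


Subnet mask: 255.255.128.0
Wildcard = 255.255.255.255 - subnet mask
255 - 255 = 0
255 - 255 = 0
255 - 128 = 127
255 - 0 = 255
Wildcard: 0.0.127.255


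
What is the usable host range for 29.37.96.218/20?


Network: 29.37.96.0
Broadcast: 29.37.111.255
First usable = network + 1
Last usable = broadcast - 1
Range: 29.37.96.1 to 29.37.111.254


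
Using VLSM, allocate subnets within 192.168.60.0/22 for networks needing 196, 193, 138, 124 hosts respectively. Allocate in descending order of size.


196 hosts -> /24 (254 usable): 192.168.60.0/24
193 hosts -> /24 (254 usable): 192.168.61.0/24
138 hosts -> /24 (254 usable): 192.168.62.0/24
124 hosts -> /25 (126 usable): 192.168.63.0/25
Allocation: 192.168.60.0/24 (196 hosts, 254 usable); 192.168.61.0/24 (193 hosts, 254 usable); 192.168.62.0/24 (138 hosts, 254 usable); 192.168.63.0/25 (124 hosts, 126 usable)


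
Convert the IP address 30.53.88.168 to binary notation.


30 = 00011110
53 = 00110101
88 = 01011000
168 = 10101000
Binary: 00011110.00110101.01011000.10101000


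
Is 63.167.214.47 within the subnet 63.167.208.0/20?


Subnet network: 63.167.208.0
Test IP AND mask: 63.167.208.0
Yes, 63.167.214.47 is in 63.167.208.0/20


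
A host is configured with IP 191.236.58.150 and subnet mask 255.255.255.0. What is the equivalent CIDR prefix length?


Binary: 11111111.11111111.11111111.00000000
Count leading 1s
Prefix: /24


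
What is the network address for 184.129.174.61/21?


IP:   10111000.10000001.10101110.00111101
Mask: 11111111.11111111.11111000.00000000
AND operation:
Net:  10111000.10000001.10101000.00000000
Network: 184.129.168.0/21


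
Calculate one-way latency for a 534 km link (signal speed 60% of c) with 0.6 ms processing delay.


Speed = 0.6 * 3e5 km/s = 180000 km/s
Propagation delay = 534 / 180000 = 0.003 s = 2.9667 ms
Processing delay = 0.6 ms
Total one-way latency = 3.5667 ms


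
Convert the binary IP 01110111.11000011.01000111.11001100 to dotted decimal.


01110111 = 119
11000011 = 195
01000111 = 71
11001100 = 204
IP: 119.195.71.204


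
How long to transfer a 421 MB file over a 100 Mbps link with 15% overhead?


Effective throughput = 100 * (1 - 15/100) = 85 Mbps
File size in Mb = 421 * 8 = 3368 Mb
Time = 3368 / 85
Time = 39.6235 seconds


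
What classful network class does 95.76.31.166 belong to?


First octet: 95
Binary: 01011111
0xxxxxxx -> Class A (1-126)
Class A, default mask 255.0.0.0 (/8)


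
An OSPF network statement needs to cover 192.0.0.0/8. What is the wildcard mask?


Subnet mask: 255.0.0.0
Wildcard = 255.255.255.255 - subnet mask
255 - 255 = 0
255 - 0 = 255
255 - 0 = 255
255 - 0 = 255
Wildcard: 0.255.255.255


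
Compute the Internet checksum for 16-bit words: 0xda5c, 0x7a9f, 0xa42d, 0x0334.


Sum all words (with carry folding):
+ 0xda5c = 0xda5c
+ 0x7a9f = 0x54fc
+ 0xa42d = 0xf929
+ 0x0334 = 0xfc5d
One's complement: ~0xfc5d
Checksum = 0x03a2


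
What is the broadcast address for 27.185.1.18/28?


Network: 27.185.1.16/28
Host bits = 4
Set all host bits to 1:
Broadcast: 27.185.1.31


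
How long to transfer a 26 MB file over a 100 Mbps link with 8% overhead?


Effective throughput = 100 * (1 - 8/100) = 92 Mbps
File size in Mb = 26 * 8 = 208 Mb
Time = 208 / 92
Time = 2.2609 seconds


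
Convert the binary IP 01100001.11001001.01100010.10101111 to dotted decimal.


01100001 = 97
11001001 = 201
01100010 = 98
10101111 = 175
IP: 97.201.98.175


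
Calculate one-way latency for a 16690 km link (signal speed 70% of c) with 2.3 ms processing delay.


Speed = 0.7 * 3e5 km/s = 210000 km/s
Propagation delay = 16690 / 210000 = 0.0795 s = 79.4762 ms
Processing delay = 2.3 ms
Total one-way latency = 81.7762 ms


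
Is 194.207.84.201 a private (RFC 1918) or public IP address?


RFC 1918 private ranges:
  10.0.0.0/8 (10.0.0.0 - 10.255.255.255)
  172.16.0.0/12 (172.16.0.0 - 172.31.255.255)
  192.168.0.0/16 (192.168.0.0 - 192.168.255.255)
Public (not in any RFC 1918 range)


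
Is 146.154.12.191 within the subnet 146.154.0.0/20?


Subnet network: 146.154.0.0
Test IP AND mask: 146.154.0.0
Yes, 146.154.12.191 is in 146.154.0.0/20


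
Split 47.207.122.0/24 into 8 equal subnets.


New prefix = 24 + 3 = 27
Each subnet has 32 addresses
  47.207.122.0/27
  47.207.122.32/27
  47.207.122.64/27
  47.207.122.96/27
  47.207.122.128/27
  47.207.122.160/27
  47.207.122.192/27
  47.207.122.224/27
Subnets: 47.207.122.0/27, 47.207.122.32/27, 47.207.122.64/27, 47.207.122.96/27, 47.207.122.128/27, 47.207.122.160/27, 47.207.122.192/27, 47.207.122.224/27


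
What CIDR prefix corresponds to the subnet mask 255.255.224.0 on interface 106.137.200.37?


Binary: 11111111.11111111.11100000.00000000
Count leading 1s
Prefix: /19


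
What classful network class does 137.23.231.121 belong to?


First octet: 137
Binary: 10001001
10xxxxxx -> Class B (128-191)
Class B, default mask 255.255.0.0 (/16)


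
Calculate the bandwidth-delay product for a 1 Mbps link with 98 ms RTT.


BDP = bandwidth * RTT
= 1 Mbps * 98 ms
= 1 * 1e6 * 98 / 1000 bits
= 98000 bits
= 12250 bytes
= 11.9629 KB
BDP = 98000 bits (12250 bytes)


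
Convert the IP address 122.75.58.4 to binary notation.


122 = 01111010
75 = 01001011
58 = 00111010
4 = 00000100
Binary: 01111010.01001011.00111010.00000100


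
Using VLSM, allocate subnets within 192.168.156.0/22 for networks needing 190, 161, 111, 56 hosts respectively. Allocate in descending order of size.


190 hosts -> /24 (254 usable): 192.168.156.0/24
161 hosts -> /24 (254 usable): 192.168.157.0/24
111 hosts -> /25 (126 usable): 192.168.158.0/25
56 hosts -> /26 (62 usable): 192.168.158.128/26
Allocation: 192.168.156.0/24 (190 hosts, 254 usable); 192.168.157.0/24 (161 hosts, 254 usable); 192.168.158.0/25 (111 hosts, 126 usable); 192.168.158.128/26 (56 hosts, 62 usable)


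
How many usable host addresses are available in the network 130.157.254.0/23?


Host bits = 32 - 23 = 9
Total addresses = 2^9 = 512
Usable = total - 2 (network and broadcast)
Usable hosts: 510


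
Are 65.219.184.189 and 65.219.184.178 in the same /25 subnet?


Mask: 255.255.255.128
65.219.184.189 AND mask = 65.219.184.128
65.219.184.178 AND mask = 65.219.184.128
Yes, same subnet (65.219.184.128)


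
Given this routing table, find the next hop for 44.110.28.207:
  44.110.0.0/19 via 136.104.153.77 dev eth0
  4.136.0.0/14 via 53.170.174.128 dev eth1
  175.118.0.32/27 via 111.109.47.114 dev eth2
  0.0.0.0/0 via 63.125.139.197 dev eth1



Longest prefix match for 44.110.28.207:
  /19 44.110.0.0: MATCH
  /14 4.136.0.0: no
  /27 175.118.0.32: no
  /0 0.0.0.0: MATCH
Selected: next-hop 136.104.153.77 via eth0 (matched /19)


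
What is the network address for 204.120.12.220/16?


IP:   11001100.01111000.00001100.11011100
Mask: 11111111.11111111.00000000.00000000
AND operation:
Net:  11001100.01111000.00000000.00000000
Network: 204.120.0.0/16


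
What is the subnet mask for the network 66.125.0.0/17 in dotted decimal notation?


/17 means 17 network bits, 15 host bits
Binary: 11111111111111111000000000000000
Mask: 255.255.128.0


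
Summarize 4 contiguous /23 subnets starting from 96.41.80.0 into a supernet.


Original prefix: /23
Number of subnets: 4 = 2^2
New prefix = 23 - 2 = 21
Supernet: 96.41.80.0/21


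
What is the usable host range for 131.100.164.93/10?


Network: 131.64.0.0
Broadcast: 131.127.255.255
First usable = network + 1
Last usable = broadcast - 1
Range: 131.64.0.1 to 131.127.255.254


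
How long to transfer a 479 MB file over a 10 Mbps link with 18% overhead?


Effective throughput = 10 * (1 - 18/100) = 8.2 Mbps
File size in Mb = 479 * 8 = 3832 Mb
Time = 3832 / 8.2
Time = 467.3171 seconds


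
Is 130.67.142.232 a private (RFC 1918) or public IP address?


RFC 1918 private ranges:
  10.0.0.0/8 (10.0.0.0 - 10.255.255.255)
  172.16.0.0/12 (172.16.0.0 - 172.31.255.255)
  192.168.0.0/16 (192.168.0.0 - 192.168.255.255)
Public (not in any RFC 1918 range)


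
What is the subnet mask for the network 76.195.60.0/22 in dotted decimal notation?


/22 means 22 network bits, 10 host bits
Binary: 11111111111111111111110000000000
Mask: 255.255.252.0


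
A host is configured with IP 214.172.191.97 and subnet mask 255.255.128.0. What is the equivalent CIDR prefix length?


Binary: 11111111.11111111.10000000.00000000
Count leading 1s
Prefix: /17


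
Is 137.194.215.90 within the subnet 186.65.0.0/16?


Subnet network: 186.65.0.0
Test IP AND mask: 137.194.0.0
No, 137.194.215.90 is not in 186.65.0.0/16


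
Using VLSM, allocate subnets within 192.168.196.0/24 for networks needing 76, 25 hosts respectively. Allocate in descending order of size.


76 hosts -> /25 (126 usable): 192.168.196.0/25
25 hosts -> /27 (30 usable): 192.168.196.128/27
Allocation: 192.168.196.0/25 (76 hosts, 126 usable); 192.168.196.128/27 (25 hosts, 30 usable)


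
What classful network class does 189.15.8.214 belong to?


First octet: 189
Binary: 10111101
10xxxxxx -> Class B (128-191)
Class B, default mask 255.255.0.0 (/16)


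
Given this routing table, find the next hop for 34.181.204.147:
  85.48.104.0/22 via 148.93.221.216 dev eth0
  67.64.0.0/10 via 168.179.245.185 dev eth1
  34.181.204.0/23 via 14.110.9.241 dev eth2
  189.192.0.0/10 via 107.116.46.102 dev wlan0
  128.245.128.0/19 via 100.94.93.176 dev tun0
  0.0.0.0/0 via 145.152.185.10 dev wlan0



Longest prefix match for 34.181.204.147:
  /22 85.48.104.0: no
  /10 67.64.0.0: no
  /23 34.181.204.0: MATCH
  /10 189.192.0.0: no
  /19 128.245.128.0: no
  /0 0.0.0.0: MATCH
Selected: next-hop 14.110.9.241 via eth2 (matched /23)


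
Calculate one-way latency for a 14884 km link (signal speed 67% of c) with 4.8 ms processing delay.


Speed = 0.67 * 3e5 km/s = 201000 km/s
Propagation delay = 14884 / 201000 = 0.074 s = 74.0498 ms
Processing delay = 4.8 ms
Total one-way latency = 78.8498 ms


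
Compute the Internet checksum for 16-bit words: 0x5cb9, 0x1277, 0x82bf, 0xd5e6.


Sum all words (with carry folding):
+ 0x5cb9 = 0x5cb9
+ 0x1277 = 0x6f30
+ 0x82bf = 0xf1ef
+ 0xd5e6 = 0xc7d6
One's complement: ~0xc7d6
Checksum = 0x3829


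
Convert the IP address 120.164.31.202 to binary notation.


120 = 01111000
164 = 10100100
31 = 00011111
202 = 11001010
Binary: 01111000.10100100.00011111.11001010


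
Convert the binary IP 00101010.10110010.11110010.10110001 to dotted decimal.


00101010 = 42
10110010 = 178
11110010 = 242
10110001 = 177
IP: 42.178.242.177


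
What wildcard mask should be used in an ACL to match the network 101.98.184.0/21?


Subnet mask: 255.255.248.0
Wildcard = 255.255.255.255 - subnet mask
255 - 255 = 0
255 - 255 = 0
255 - 248 = 7
255 - 0 = 255
Wildcard: 0.0.7.255


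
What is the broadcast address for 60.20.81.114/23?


Network: 60.20.80.0/23
Host bits = 9
Set all host bits to 1:
Broadcast: 60.20.81.255


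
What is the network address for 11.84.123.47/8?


IP:   00001011.01010100.01111011.00101111
Mask: 11111111.00000000.00000000.00000000
AND operation:
Net:  00001011.00000000.00000000.00000000
Network: 11.0.0.0/8


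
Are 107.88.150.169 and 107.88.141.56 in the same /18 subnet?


Mask: 255.255.192.0
107.88.150.169 AND mask = 107.88.128.0
107.88.141.56 AND mask = 107.88.128.0
Yes, same subnet (107.88.128.0)


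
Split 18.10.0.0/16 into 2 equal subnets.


New prefix = 16 + 1 = 17
Each subnet has 32768 addresses
  18.10.0.0/17
  18.10.128.0/17
Subnets: 18.10.0.0/17, 18.10.128.0/17


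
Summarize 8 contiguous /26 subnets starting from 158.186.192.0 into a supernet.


Original prefix: /26
Number of subnets: 8 = 2^3
New prefix = 26 - 3 = 23
Supernet: 158.186.192.0/23


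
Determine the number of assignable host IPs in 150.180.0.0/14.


Host bits = 32 - 14 = 18
Total addresses = 2^18 = 262144
Usable = total - 2 (network and broadcast)
Usable hosts: 262142


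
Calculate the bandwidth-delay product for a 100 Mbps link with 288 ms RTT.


BDP = bandwidth * RTT
= 100 Mbps * 288 ms
= 100 * 1e6 * 288 / 1000 bits
= 28800000 bits
= 3600000 bytes
= 3515.625 KB
BDP = 28800000 bits (3600000 bytes)


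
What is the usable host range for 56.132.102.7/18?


Network: 56.132.64.0
Broadcast: 56.132.127.255
First usable = network + 1
Last usable = broadcast - 1
Range: 56.132.64.1 to 56.132.127.254


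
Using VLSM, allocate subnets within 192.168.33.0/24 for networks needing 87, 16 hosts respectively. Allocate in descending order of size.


87 hosts -> /25 (126 usable): 192.168.33.0/25
16 hosts -> /27 (30 usable): 192.168.33.128/27
Allocation: 192.168.33.0/25 (87 hosts, 126 usable); 192.168.33.128/27 (16 hosts, 30 usable)


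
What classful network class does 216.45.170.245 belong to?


First octet: 216
Binary: 11011000
110xxxxx -> Class C (192-223)
Class C, default mask 255.255.255.0 (/24)


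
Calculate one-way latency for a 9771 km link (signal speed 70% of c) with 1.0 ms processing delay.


Speed = 0.7 * 3e5 km/s = 210000 km/s
Propagation delay = 9771 / 210000 = 0.0465 s = 46.5286 ms
Processing delay = 1.0 ms
Total one-way latency = 47.5286 ms


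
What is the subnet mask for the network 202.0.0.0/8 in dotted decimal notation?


/8 means 8 network bits, 24 host bits
Binary: 11111111000000000000000000000000
Mask: 255.0.0.0


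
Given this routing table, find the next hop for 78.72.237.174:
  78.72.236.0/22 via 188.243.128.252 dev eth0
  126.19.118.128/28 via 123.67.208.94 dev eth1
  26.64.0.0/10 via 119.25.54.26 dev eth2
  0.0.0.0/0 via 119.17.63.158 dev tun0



Longest prefix match for 78.72.237.174:
  /22 78.72.236.0: MATCH
  /28 126.19.118.128: no
  /10 26.64.0.0: no
  /0 0.0.0.0: MATCH
Selected: next-hop 188.243.128.252 via eth0 (matched /22)


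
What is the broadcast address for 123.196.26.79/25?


Network: 123.196.26.0/25
Host bits = 7
Set all host bits to 1:
Broadcast: 123.196.26.127


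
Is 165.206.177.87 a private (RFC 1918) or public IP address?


RFC 1918 private ranges:
  10.0.0.0/8 (10.0.0.0 - 10.255.255.255)
  172.16.0.0/12 (172.16.0.0 - 172.31.255.255)
  192.168.0.0/16 (192.168.0.0 - 192.168.255.255)
Public (not in any RFC 1918 range)


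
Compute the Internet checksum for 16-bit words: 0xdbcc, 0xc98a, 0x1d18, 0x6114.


Sum all words (with carry folding):
+ 0xdbcc = 0xdbcc
+ 0xc98a = 0xa557
+ 0x1d18 = 0xc26f
+ 0x6114 = 0x2384
One's complement: ~0x2384
Checksum = 0xdc7b


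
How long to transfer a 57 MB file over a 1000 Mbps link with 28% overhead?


Effective throughput = 1000 * (1 - 28/100) = 720 Mbps
File size in Mb = 57 * 8 = 456 Mb
Time = 456 / 720
Time = 0.6333 seconds


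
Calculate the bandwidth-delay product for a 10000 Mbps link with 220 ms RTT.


BDP = bandwidth * RTT
= 10000 Mbps * 220 ms
= 10000 * 1e6 * 220 / 1000 bits
= 2200000000 bits
= 275000000 bytes
= 268554.6875 KB
BDP = 2200000000 bits (275000000 bytes)
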